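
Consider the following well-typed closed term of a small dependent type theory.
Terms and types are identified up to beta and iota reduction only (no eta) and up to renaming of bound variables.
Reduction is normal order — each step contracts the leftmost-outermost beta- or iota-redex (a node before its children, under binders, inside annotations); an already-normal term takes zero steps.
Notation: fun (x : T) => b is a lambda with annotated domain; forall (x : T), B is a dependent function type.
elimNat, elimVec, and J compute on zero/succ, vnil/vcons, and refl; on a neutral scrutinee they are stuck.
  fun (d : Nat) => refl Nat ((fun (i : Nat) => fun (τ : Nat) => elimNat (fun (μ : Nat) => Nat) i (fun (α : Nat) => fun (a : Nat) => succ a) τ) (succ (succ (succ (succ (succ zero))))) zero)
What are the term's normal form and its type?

normal form:
  fun (d : Nat) => refl Nat (succ (succ (succ (succ (succ zero)))))
inferred type:
  forall (d : Nat), Eq Nat (succ (succ (succ (succ (succ zero))))) (succ (succ (succ (succ (succ zero)))))


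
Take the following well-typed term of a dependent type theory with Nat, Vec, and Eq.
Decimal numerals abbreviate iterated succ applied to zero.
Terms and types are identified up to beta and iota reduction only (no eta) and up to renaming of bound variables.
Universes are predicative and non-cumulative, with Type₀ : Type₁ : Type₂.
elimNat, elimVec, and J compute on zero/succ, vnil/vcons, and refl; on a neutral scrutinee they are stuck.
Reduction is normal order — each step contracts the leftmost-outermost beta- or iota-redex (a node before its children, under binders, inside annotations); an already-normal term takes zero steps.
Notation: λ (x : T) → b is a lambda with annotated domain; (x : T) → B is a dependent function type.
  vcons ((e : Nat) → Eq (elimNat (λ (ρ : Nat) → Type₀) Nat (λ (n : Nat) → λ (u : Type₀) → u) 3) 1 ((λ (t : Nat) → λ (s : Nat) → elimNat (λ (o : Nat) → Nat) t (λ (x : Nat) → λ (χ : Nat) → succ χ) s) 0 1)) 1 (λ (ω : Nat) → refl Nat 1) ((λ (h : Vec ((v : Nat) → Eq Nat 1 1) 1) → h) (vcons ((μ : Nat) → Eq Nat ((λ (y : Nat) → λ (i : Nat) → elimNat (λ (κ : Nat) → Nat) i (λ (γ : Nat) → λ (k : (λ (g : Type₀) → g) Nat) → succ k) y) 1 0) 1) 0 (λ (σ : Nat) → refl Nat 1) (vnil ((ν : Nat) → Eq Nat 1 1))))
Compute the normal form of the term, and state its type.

resulting normal form:
  vcons ((e : Nat) → Eq Nat 1 1) 1 (λ (ρ : Nat) → refl Nat 1) (vcons ((n : Nat) → Eq Nat 1 1) 0 (λ (u : Nat) → refl Nat 1) (vnil ((t : Nat) → Eq Nat 1 1)))
the term's type:
  Vec ((e : Nat) → Eq Nat 1 1) 2


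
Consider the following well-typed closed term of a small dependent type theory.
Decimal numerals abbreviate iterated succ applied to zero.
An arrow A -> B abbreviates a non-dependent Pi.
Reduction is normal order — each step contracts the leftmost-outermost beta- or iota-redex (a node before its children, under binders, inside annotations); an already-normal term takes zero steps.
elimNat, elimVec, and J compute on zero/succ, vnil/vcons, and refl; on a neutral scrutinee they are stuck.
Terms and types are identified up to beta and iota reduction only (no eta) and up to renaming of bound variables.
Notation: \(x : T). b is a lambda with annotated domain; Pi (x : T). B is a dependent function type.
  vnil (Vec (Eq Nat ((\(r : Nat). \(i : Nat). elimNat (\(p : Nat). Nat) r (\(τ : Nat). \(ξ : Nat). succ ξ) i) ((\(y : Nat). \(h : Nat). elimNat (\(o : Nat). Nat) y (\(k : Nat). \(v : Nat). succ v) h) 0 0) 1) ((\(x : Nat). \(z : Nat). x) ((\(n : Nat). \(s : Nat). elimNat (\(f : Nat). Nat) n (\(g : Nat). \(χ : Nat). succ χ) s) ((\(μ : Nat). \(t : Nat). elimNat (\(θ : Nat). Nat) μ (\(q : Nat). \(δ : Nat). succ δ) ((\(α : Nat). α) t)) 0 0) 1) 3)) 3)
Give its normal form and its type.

normal form:
  vnil (Vec (Eq Nat 1 1) 3)
type:
  Vec (Vec (Eq Nat 1 1) 3) 0
observation: 21 normal-order steps separate the term from its normal form.


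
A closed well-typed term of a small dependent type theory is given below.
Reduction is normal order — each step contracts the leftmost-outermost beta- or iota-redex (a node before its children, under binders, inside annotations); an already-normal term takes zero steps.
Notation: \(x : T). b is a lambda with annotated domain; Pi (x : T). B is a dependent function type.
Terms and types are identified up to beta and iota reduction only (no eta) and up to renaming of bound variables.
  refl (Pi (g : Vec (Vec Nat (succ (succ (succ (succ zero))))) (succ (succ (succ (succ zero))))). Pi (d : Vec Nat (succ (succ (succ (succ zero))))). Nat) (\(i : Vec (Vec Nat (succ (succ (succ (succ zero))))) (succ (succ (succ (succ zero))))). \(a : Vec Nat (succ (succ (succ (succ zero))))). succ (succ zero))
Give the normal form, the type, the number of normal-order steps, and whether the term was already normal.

reduced normal form:
  refl (Pi (g : Vec (Vec Nat (succ (succ (succ (succ zero))))) (succ (succ (succ (succ zero))))). Pi (d : Vec Nat (succ (succ (succ (succ zero))))). Nat) (\(i : Vec (Vec Nat (succ (succ (succ (succ zero))))) (succ (succ (succ (succ zero))))). \(a : Vec Nat (succ (succ (succ (succ zero))))). succ (succ zero))
type:
  Eq (Pi (g : Vec (Vec Nat (succ (succ (succ (succ zero))))) (succ (succ (succ (succ zero))))). Pi (d : Vec Nat (succ (succ (succ (succ zero))))). Nat) (\(i : Vec (Vec Nat (succ (succ (succ (succ zero))))) (succ (succ (succ (succ zero))))). \(a : Vec Nat (succ (succ (succ (succ zero))))). succ (succ zero)) (\(τ : Vec (Vec Nat (succ (succ (succ (succ zero))))) (succ (succ (succ (succ zero))))). \(α : Vec Nat (succ (succ (succ (succ zero))))). succ (succ zero))
reduction steps (normal order): 0
term was already normal: yes


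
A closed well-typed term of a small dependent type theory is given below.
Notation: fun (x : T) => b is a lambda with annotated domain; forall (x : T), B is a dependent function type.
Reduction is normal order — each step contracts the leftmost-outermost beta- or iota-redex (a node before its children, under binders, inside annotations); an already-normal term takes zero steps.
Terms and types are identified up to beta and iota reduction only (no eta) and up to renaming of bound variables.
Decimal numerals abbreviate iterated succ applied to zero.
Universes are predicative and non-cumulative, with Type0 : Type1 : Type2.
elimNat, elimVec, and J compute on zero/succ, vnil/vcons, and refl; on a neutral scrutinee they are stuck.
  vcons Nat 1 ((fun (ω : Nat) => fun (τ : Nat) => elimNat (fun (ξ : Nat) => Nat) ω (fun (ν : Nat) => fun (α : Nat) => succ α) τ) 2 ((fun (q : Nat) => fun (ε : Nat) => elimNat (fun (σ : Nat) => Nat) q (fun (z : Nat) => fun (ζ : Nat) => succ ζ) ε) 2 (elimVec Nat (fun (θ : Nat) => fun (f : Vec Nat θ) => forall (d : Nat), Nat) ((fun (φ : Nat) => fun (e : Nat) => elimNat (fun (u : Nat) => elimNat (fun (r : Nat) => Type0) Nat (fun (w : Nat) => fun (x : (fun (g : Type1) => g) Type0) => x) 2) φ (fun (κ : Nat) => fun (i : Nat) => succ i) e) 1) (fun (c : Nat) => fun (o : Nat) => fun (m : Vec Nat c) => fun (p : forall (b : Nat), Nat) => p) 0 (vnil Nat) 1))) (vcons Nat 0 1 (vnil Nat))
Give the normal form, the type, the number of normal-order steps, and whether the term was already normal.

normal form:
  vcons Nat 1 6 (vcons Nat 0 1 (vnil Nat))
type:
  Vec Nat 2
steps to reach normal form (normal order): 31
started in normal form: no
first redex: a beta-redex


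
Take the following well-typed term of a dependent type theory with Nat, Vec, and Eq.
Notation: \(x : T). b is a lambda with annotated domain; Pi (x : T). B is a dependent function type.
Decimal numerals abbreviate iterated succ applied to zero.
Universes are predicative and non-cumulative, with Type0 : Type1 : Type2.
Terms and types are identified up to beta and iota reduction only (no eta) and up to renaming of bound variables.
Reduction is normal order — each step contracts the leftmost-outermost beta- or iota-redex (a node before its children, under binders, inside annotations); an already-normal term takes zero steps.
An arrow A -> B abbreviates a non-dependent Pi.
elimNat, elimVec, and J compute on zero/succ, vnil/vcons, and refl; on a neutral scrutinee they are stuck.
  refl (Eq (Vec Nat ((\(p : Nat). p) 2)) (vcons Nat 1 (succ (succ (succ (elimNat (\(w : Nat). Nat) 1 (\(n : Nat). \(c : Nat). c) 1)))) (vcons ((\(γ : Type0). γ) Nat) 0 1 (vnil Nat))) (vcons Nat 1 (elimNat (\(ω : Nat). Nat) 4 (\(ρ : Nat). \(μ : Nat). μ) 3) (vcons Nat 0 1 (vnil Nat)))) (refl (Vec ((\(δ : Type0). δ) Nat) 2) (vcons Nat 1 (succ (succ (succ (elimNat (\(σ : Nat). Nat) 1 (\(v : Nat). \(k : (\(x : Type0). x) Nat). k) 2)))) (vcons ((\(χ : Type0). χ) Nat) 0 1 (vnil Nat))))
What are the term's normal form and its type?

normal form:
  refl (Eq (Vec Nat 2) (vcons Nat 1 4 (vcons Nat 0 1 (vnil Nat))) (vcons Nat 1 4 (vcons Nat 0 1 (vnil Nat)))) (refl (Vec Nat 2) (vcons Nat 1 4 (vcons Nat 0 1 (vnil Nat))))
inferred type:
  Eq (Eq (Vec Nat 2) (vcons Nat 1 4 (vcons Nat 0 1 (vnil Nat))) (vcons Nat 1 4 (vcons Nat 0 1 (vnil Nat)))) (refl (Vec Nat 2) (vcons Nat 1 4 (vcons Nat 0 1 (vnil Nat)))) (refl (Vec Nat 2) (vcons Nat 1 4 (vcons Nat 0 1 (vnil Nat))))


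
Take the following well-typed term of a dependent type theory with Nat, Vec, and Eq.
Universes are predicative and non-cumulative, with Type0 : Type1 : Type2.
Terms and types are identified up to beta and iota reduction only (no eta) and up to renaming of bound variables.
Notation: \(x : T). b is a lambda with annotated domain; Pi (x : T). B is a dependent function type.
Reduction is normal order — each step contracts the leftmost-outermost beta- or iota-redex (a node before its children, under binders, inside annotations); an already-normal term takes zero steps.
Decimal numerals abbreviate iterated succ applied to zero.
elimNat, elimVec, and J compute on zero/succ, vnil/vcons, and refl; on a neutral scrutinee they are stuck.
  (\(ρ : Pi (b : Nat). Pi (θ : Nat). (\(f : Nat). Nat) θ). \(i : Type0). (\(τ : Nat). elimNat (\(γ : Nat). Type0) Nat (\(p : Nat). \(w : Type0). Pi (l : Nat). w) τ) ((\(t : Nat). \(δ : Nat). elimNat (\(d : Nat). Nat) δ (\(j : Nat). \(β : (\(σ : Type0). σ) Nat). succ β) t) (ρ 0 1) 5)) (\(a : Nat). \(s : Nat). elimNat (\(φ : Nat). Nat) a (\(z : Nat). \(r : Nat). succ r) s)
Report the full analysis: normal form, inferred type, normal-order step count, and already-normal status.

reduced normal form:
  \(ρ : Type0). Pi (b : Nat). Pi (θ : Nat). Pi (f : Nat). Pi (i : Nat). Pi (τ : Nat). Pi (γ : Nat). Nat
type:
  Pi (ρ : Type0). Type0
reduction steps (normal order): 34
started in normal form: no
first contracted redex: a beta-redex


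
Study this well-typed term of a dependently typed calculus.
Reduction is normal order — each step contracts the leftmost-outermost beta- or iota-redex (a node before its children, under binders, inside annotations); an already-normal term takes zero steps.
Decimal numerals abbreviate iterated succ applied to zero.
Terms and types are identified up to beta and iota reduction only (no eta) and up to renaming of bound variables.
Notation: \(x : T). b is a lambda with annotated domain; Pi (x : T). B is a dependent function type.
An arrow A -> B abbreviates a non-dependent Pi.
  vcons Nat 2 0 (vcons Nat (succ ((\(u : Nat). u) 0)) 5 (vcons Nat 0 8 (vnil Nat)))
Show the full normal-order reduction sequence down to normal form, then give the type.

normal-order reduction:
  vcons Nat 2 0 (vcons Nat (succ ((\(u : Nat). u) 0)) 5 (vcons Nat 0 8 (vnil Nat)))
  ~> vcons Nat 2 0 (vcons Nat 1 5 (vcons Nat 0 8 (vnil Nat)))
inferred type:
  Vec Nat 3


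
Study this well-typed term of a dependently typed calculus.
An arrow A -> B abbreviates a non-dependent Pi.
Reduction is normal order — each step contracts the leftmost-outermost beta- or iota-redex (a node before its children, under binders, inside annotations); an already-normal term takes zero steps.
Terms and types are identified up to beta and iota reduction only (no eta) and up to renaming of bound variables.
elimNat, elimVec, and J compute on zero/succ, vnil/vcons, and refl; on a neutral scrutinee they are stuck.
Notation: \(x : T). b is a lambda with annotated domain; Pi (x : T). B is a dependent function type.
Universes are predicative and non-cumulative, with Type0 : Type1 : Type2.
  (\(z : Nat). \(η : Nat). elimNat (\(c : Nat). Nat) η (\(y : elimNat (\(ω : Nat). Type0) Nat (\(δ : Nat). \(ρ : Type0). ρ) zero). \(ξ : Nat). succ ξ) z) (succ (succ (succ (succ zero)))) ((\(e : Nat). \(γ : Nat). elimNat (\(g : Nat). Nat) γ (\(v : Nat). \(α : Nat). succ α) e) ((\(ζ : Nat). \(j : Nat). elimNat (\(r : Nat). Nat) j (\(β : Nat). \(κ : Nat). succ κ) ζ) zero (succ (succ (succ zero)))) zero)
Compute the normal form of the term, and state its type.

reduced normal form:
  succ (succ (succ (succ (succ (succ (succ zero))))))
the term's type:
  Nat
observation: reduction starts at a beta-redex, and 30 normal-order steps reach the normal form.


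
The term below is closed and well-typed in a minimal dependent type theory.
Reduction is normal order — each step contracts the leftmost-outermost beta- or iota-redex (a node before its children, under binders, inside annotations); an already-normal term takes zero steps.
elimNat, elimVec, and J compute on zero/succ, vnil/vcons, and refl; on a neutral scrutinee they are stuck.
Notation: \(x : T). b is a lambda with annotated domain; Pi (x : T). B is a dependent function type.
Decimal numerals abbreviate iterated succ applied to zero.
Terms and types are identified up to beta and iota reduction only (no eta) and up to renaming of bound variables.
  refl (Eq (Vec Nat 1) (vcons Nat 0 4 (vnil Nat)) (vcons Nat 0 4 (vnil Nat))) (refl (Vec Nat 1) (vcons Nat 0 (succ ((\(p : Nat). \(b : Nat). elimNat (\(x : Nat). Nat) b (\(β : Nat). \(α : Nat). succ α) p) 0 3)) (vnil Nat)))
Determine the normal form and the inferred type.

resulting normal form:
  refl (Eq (Vec Nat 1) (vcons Nat 0 4 (vnil Nat)) (vcons Nat 0 4 (vnil Nat))) (refl (Vec Nat 1) (vcons Nat 0 4 (vnil Nat)))
inferred type:
  Eq (Eq (Vec Nat 1) (vcons Nat 0 4 (vnil Nat)) (vcons Nat 0 4 (vnil Nat))) (refl (Vec Nat 1) (vcons Nat 0 4 (vnil Nat))) (refl (Vec Nat 1) (vcons Nat 0 4 (vnil Nat)))


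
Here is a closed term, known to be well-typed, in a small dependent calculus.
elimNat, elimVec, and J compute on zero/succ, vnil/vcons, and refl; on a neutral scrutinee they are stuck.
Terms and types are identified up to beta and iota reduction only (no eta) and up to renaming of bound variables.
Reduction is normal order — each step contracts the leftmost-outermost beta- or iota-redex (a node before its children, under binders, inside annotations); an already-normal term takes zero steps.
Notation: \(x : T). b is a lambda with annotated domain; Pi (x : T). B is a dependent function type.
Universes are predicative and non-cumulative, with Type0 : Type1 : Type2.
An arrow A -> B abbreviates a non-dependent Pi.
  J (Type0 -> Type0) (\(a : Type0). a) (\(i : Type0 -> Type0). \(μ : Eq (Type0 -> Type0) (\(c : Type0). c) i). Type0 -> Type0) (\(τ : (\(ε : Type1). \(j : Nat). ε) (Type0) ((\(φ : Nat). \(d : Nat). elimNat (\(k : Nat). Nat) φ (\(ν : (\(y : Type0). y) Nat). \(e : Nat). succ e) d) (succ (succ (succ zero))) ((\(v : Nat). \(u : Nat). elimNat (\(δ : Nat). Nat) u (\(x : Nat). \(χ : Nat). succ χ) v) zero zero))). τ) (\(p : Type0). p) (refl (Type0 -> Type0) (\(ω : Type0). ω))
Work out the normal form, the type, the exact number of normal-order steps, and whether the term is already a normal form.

resulting normal form:
  \(a : Type0). a
the term's type:
  Type0 -> Type0
normal-order step count: 3
already normal: no
first redex: a J iota-redex


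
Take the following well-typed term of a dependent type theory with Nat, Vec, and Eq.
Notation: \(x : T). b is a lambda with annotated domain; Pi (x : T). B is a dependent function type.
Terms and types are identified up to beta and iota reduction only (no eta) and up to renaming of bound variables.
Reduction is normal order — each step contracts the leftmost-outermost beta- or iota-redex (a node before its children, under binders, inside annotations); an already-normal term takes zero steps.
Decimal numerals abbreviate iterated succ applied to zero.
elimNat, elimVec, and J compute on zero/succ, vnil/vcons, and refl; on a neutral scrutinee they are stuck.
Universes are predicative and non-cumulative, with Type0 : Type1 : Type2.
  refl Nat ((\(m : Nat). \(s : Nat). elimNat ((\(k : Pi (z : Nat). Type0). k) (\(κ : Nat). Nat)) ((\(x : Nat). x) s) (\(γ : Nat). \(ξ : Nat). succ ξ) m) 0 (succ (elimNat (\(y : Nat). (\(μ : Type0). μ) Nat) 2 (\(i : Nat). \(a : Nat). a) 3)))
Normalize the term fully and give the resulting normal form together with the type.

resulting normal form:
  refl Nat 3
the term's type:
  Eq Nat 3 3
observation: the leftmost-outermost redex is a beta-redex, and normalization takes 14 steps.


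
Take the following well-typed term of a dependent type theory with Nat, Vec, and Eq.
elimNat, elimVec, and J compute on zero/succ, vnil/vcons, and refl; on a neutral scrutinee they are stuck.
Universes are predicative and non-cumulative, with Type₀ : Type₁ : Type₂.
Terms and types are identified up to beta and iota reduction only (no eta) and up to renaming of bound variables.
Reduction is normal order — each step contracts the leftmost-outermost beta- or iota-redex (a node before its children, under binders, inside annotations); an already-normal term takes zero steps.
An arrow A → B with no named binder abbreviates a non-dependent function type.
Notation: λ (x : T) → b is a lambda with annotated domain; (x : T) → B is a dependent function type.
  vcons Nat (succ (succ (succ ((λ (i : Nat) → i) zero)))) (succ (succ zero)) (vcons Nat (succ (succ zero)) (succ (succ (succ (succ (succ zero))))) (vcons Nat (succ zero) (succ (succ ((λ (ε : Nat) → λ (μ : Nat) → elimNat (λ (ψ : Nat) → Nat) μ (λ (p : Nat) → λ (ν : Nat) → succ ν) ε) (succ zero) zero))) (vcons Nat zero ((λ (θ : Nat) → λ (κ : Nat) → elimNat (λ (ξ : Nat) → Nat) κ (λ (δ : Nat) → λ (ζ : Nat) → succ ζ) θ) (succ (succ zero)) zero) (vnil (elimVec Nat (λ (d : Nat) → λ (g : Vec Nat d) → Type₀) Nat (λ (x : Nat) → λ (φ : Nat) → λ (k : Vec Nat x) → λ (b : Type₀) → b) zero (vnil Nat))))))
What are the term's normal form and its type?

normal form:
  vcons Nat (succ (succ (succ zero))) (succ (succ zero)) (vcons Nat (succ (succ zero)) (succ (succ (succ (succ (succ zero))))) (vcons Nat (succ zero) (succ (succ (succ zero))) (vcons Nat zero (succ (succ zero)) (vnil Nat))))
the term's type:
  Vec Nat (succ (succ (succ (succ zero))))
observation: contracting a beta-redex first, the term normalizes in 17 steps.


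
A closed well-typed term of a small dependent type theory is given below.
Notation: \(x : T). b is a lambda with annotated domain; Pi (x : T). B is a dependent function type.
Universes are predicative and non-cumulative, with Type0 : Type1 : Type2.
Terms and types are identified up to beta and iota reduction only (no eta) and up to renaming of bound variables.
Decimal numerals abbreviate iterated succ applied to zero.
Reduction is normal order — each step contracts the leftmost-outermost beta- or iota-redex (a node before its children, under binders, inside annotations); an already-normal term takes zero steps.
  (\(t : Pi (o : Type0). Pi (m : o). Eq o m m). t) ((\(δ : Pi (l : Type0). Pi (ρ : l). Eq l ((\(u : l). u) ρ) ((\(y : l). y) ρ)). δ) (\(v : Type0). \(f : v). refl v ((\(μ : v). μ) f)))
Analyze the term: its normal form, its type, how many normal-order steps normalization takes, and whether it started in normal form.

resulting normal form:
  \(t : Type0). \(o : t). refl t o
the term's type:
  Pi (t : Type0). Pi (o : t). Eq t o o
normal-order step count: 3
term was already normal: no
first contracted redex: a beta-redex


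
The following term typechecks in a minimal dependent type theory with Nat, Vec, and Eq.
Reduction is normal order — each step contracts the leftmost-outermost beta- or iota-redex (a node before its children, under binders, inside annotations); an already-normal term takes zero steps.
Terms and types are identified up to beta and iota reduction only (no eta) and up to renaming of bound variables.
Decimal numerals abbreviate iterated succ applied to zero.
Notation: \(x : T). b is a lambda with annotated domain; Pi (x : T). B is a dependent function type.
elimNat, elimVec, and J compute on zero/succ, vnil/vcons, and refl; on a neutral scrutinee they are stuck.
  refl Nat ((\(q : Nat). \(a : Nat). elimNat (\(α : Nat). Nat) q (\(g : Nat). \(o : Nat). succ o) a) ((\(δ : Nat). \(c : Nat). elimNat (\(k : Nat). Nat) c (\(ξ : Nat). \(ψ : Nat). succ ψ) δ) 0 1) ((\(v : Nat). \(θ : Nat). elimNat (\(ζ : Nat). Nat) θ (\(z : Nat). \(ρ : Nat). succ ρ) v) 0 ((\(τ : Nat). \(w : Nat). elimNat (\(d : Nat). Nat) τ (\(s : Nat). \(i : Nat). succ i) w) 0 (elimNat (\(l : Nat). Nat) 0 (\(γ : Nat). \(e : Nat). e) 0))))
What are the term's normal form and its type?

resulting normal form:
  refl Nat 1
the term's type:
  Eq Nat 1 1
observation: reduction starts at a beta-redex, and 13 normal-order steps reach the normal form.


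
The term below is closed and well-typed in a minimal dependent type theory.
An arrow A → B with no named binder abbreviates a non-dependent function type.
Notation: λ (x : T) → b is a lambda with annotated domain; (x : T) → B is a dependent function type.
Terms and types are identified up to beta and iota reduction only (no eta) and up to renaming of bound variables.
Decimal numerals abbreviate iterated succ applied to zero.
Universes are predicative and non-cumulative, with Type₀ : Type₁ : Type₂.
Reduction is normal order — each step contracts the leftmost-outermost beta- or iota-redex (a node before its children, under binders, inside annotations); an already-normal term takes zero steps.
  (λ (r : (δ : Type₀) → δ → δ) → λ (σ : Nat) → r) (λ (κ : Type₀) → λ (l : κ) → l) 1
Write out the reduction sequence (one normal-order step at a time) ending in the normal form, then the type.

reduction (normal order):
  (λ (r : (δ : Type₀) → δ → δ) → λ (σ : Nat) → r) (λ (κ : Type₀) → λ (l : κ) → l) 1
  ~> (λ (r : Nat) → λ (δ : Type₀) → λ (σ : δ) → σ) 1
  ~> λ (r : Type₀) → λ (δ : r) → δ
the term's type:
  (r : Type₀) → r → r


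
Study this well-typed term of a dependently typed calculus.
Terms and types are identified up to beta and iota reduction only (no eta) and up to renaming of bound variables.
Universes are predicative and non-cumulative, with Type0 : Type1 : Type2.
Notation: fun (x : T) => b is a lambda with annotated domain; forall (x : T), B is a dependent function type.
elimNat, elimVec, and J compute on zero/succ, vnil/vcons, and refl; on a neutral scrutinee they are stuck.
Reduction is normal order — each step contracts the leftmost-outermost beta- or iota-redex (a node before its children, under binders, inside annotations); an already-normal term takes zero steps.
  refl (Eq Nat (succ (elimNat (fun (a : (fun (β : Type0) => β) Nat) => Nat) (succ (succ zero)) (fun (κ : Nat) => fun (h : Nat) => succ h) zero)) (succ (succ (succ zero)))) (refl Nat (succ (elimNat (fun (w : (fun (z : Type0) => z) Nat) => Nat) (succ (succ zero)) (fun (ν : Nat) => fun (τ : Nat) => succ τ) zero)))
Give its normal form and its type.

reduced normal form:
  refl (Eq Nat (succ (succ (succ zero))) (succ (succ (succ zero)))) (refl Nat (succ (succ (succ zero))))
the term's type:
  Eq (Eq Nat (succ (succ (succ zero))) (succ (succ (succ zero)))) (refl Nat (succ (succ (succ zero)))) (refl Nat (succ (succ (succ zero))))
observation: 2 normal-order steps normalize the term, beginning with an elimNat iota-redex.


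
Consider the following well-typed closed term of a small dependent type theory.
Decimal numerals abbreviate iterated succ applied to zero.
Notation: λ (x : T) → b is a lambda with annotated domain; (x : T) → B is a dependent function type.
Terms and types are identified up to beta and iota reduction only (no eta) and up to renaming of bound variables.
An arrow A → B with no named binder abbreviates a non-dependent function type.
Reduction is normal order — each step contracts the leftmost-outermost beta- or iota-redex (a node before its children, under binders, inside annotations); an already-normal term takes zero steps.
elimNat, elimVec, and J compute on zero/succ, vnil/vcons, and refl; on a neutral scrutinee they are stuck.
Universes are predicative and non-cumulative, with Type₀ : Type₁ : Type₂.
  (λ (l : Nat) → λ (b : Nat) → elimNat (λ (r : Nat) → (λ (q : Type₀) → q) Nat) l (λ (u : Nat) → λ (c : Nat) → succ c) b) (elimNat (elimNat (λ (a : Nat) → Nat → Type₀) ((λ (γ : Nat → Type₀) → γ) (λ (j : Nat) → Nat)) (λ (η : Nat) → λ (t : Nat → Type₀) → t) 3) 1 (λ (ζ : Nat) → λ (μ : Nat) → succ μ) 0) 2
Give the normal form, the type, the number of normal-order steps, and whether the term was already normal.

resulting normal form:
  3
inferred type:
  Nat
normal-order step count: 10
started in normal form: no
first redex: a beta-redex


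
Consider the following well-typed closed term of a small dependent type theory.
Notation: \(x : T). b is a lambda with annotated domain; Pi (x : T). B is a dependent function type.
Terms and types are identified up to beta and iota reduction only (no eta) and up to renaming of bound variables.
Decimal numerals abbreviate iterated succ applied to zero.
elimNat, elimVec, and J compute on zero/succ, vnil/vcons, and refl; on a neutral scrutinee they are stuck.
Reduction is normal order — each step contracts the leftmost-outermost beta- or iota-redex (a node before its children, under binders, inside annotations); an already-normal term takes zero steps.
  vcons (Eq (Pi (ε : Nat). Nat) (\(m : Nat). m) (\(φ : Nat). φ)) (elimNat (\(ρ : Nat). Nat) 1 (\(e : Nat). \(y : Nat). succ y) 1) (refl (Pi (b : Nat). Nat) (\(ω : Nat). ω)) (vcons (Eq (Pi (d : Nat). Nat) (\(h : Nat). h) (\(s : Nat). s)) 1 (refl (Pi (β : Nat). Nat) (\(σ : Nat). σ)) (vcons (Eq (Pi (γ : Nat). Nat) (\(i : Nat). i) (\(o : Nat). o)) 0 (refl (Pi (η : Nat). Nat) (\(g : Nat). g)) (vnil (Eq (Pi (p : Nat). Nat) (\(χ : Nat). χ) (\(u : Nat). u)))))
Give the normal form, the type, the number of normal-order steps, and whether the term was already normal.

normal form:
  vcons (Eq (Pi (ε : Nat). Nat) (\(m : Nat). m) (\(φ : Nat). φ)) 2 (refl (Pi (ρ : Nat). Nat) (\(e : Nat). e)) (vcons (Eq (Pi (y : Nat). Nat) (\(b : Nat). b) (\(ω : Nat). ω)) 1 (refl (Pi (d : Nat). Nat) (\(h : Nat). h)) (vcons (Eq (Pi (s : Nat). Nat) (\(β : Nat). β) (\(σ : Nat). σ)) 0 (refl (Pi (γ : Nat). Nat) (\(i : Nat). i)) (vnil (Eq (Pi (o : Nat). Nat) (\(η : Nat). η) (\(g : Nat). g)))))
type:
  Vec (Eq (Pi (ε : Nat). Nat) (\(m : Nat). m) (\(φ : Nat). φ)) 3
steps to reach normal form (normal order): 4
term was already normal: no
first contracted redex: an elimNat iota-redex


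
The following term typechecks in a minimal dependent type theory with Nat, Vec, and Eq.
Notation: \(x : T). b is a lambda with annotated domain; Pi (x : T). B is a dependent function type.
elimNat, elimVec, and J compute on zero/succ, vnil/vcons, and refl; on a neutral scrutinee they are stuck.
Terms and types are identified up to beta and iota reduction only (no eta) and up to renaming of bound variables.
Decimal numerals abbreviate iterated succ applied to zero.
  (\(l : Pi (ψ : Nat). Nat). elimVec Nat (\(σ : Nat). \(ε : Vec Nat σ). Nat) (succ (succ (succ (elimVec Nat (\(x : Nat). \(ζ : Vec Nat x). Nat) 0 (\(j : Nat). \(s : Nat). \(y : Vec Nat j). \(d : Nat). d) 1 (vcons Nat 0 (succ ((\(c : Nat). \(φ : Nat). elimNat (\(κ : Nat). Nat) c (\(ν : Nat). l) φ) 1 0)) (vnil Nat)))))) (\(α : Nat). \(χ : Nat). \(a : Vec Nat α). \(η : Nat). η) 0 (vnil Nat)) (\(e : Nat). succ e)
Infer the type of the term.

the term's type:
  Nat


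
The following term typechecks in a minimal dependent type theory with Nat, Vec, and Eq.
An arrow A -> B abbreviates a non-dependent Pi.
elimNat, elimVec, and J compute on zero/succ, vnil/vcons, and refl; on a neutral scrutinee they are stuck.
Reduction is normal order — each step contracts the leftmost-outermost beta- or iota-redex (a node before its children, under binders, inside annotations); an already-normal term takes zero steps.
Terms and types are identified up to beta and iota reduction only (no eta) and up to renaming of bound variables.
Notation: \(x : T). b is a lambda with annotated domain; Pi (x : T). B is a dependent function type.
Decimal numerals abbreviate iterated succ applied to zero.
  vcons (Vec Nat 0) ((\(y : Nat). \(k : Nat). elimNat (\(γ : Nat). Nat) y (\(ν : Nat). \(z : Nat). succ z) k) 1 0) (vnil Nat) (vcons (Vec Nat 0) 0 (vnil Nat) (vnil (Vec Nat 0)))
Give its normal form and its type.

reduced normal form:
  vcons (Vec Nat 0) 1 (vnil Nat) (vcons (Vec Nat 0) 0 (vnil Nat) (vnil (Vec Nat 0)))
inferred type:
  Vec (Vec Nat 0) 2
observation: 3 normal-order steps separate the term from its normal form.


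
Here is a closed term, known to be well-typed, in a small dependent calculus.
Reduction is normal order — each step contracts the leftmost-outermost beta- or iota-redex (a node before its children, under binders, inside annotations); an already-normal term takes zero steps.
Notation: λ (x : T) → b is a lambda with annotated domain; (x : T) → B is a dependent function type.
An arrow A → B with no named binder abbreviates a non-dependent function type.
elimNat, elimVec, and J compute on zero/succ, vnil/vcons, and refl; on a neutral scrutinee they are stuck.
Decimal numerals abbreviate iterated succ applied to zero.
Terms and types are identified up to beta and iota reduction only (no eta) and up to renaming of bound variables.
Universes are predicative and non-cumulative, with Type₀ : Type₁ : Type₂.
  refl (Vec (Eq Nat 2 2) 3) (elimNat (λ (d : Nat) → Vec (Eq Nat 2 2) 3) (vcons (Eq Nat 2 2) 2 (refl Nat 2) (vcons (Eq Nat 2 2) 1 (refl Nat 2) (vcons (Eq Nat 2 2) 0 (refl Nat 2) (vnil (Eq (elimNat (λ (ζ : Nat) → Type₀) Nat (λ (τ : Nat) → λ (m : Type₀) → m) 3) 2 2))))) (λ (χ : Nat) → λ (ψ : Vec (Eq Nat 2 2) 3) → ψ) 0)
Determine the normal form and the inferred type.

reduced normal form:
  refl (Vec (Eq Nat 2 2) 3) (vcons (Eq Nat 2 2) 2 (refl Nat 2) (vcons (Eq Nat 2 2) 1 (refl Nat 2) (vcons (Eq Nat 2 2) 0 (refl Nat 2) (vnil (Eq Nat 2 2)))))
inferred type:
  Eq (Vec (Eq Nat 2 2) 3) (vcons (Eq Nat 2 2) 2 (refl Nat 2) (vcons (Eq Nat 2 2) 1 (refl Nat 2) (vcons (Eq Nat 2 2) 0 (refl Nat 2) (vnil (Eq Nat 2 2))))) (vcons (Eq Nat 2 2) 2 (refl Nat 2) (vcons (Eq Nat 2 2) 1 (refl Nat 2) (vcons (Eq Nat 2 2) 0 (refl Nat 2) (vnil (Eq Nat 2 2)))))


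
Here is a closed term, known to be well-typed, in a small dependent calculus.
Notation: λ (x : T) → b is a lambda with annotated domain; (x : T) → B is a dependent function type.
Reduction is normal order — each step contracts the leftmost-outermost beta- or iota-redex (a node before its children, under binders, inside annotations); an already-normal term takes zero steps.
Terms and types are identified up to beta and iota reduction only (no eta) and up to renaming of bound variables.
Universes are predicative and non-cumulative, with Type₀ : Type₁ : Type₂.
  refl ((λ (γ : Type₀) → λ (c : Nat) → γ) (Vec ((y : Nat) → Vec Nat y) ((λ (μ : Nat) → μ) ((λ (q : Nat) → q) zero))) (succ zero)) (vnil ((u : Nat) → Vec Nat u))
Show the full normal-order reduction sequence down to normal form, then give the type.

reduction (normal order):
  refl ((λ (γ : Type₀) → λ (c : Nat) → γ) (Vec ((y : Nat) → Vec Nat y) ((λ (μ : Nat) → μ) ((λ (q : Nat) → q) zero))) (succ zero)) (vnil ((u : Nat) → Vec Nat u))
  ~> refl ((λ (γ : Nat) → Vec ((c : Nat) → Vec Nat c) ((λ (y : Nat) → y) ((λ (μ : Nat) → μ) zero))) (succ zero)) (vnil ((q : Nat) → Vec Nat q))
  ~> refl (Vec ((γ : Nat) → Vec Nat γ) ((λ (c : Nat) → c) ((λ (y : Nat) → y) zero))) (vnil ((μ : Nat) → Vec Nat μ))
  ~> refl (Vec ((γ : Nat) → Vec Nat γ) ((λ (c : Nat) → c) zero)) (vnil ((y : Nat) → Vec Nat y))
  ~> refl (Vec ((γ : Nat) → Vec Nat γ) zero) (vnil ((c : Nat) → Vec Nat c))
inferred type:
  Eq (Vec ((γ : Nat) → Vec Nat γ) zero) (vnil ((c : Nat) → Vec Nat c)) (vnil ((y : Nat) → Vec Nat y))


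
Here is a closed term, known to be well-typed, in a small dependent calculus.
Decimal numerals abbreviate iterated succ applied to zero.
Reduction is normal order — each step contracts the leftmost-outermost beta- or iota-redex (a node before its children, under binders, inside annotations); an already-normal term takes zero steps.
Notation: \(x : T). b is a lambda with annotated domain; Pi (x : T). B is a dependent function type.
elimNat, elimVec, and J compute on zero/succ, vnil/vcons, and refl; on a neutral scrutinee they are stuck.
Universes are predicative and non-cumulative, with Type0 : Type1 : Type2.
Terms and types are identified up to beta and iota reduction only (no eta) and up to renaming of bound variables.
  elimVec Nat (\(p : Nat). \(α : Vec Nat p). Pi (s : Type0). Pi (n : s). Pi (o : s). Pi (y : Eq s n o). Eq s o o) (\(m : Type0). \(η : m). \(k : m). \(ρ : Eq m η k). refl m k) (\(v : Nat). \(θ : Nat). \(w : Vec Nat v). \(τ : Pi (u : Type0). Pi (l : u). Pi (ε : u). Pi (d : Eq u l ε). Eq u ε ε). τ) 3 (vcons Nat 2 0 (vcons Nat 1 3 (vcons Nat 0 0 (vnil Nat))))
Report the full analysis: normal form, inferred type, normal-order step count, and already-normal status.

normal form:
  \(p : Type0). \(α : p). \(s : p). \(n : Eq p α s). refl p s
type:
  Pi (p : Type0). Pi (α : p). Pi (s : p). Pi (n : Eq p α s). Eq p s s
reduction steps (normal order): 16
term was already normal: no
first contracted redex: an elimVec iota-redex


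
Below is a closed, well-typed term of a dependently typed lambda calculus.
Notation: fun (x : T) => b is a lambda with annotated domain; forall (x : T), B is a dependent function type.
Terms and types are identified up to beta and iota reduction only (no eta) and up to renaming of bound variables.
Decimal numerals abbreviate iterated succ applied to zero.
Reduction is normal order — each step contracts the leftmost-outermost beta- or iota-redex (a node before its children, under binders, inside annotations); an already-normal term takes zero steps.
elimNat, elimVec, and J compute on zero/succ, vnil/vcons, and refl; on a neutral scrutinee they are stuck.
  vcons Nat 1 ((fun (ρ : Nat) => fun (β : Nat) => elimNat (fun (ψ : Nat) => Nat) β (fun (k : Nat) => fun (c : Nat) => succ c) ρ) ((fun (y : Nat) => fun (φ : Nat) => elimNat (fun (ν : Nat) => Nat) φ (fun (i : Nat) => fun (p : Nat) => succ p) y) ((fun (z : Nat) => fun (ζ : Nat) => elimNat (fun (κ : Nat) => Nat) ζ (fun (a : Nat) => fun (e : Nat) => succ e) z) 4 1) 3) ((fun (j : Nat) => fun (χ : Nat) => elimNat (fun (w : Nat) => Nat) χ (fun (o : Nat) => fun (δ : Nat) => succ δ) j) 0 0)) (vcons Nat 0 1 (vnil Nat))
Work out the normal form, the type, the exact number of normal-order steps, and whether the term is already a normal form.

normal form:
  vcons Nat 1 8 (vcons Nat 0 1 (vnil Nat))
the term's type:
  Vec Nat 2
reduction steps (normal order): 63
already normal: no
first contracted redex: a beta-redex


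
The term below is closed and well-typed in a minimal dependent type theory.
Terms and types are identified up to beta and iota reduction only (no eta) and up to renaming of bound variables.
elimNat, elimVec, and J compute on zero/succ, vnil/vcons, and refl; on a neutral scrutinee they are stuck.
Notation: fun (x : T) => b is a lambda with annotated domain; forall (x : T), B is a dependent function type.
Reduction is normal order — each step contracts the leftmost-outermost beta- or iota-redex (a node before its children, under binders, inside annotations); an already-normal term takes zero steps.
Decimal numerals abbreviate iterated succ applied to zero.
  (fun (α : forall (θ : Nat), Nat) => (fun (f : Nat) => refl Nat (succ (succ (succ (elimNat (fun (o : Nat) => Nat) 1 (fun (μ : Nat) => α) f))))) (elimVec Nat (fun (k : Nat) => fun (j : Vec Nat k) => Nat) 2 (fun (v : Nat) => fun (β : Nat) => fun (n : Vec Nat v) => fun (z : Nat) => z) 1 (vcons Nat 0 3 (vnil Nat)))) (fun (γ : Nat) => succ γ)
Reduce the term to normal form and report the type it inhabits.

resulting normal form:
  refl Nat 6
the term's type:
  Eq Nat 6 6


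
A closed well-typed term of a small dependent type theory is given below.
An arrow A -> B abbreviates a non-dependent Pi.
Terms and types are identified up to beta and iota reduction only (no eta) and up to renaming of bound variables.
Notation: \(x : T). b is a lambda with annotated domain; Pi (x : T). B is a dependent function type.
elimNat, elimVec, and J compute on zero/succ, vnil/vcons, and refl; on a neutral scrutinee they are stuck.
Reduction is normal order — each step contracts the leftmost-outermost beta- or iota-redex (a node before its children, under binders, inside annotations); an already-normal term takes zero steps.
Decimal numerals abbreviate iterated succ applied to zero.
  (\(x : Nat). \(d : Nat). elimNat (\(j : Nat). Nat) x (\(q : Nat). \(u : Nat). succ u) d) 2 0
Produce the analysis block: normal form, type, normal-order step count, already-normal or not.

reduced normal form:
  2
the term's type:
  Nat
reduction steps (normal order): 3
already normal: no
first redex: a beta-redex


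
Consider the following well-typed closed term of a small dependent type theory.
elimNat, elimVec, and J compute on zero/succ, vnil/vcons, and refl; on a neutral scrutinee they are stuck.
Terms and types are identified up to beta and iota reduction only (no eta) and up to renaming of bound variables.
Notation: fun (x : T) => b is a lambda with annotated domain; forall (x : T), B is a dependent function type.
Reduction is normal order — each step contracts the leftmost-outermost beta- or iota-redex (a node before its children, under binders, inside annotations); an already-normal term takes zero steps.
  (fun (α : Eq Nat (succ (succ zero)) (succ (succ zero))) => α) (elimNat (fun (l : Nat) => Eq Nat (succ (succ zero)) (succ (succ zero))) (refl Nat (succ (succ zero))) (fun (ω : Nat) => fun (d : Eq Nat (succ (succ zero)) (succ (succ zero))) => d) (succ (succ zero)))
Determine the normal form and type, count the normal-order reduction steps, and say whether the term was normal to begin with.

normal form:
  refl Nat (succ (succ zero))
type:
  Eq Nat (succ (succ zero)) (succ (succ zero))
reduction steps (normal order): 8
already normal: no
first contracted redex: a beta-redex


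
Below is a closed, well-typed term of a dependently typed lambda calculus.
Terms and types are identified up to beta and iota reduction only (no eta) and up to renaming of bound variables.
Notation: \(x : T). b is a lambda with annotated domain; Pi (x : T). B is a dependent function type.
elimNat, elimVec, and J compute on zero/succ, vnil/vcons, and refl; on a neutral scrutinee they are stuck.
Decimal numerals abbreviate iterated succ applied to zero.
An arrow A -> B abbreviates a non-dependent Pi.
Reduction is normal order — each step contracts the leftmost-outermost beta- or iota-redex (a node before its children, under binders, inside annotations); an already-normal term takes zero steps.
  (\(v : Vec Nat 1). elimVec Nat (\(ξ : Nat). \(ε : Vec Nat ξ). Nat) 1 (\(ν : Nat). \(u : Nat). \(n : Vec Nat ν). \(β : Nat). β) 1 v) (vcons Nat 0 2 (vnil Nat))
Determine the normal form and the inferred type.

reduced normal form:
  1
the term's type:
  Nat
observation: the first redex contracted is a beta-redex; the normal form is reached in 7 normal-order steps.


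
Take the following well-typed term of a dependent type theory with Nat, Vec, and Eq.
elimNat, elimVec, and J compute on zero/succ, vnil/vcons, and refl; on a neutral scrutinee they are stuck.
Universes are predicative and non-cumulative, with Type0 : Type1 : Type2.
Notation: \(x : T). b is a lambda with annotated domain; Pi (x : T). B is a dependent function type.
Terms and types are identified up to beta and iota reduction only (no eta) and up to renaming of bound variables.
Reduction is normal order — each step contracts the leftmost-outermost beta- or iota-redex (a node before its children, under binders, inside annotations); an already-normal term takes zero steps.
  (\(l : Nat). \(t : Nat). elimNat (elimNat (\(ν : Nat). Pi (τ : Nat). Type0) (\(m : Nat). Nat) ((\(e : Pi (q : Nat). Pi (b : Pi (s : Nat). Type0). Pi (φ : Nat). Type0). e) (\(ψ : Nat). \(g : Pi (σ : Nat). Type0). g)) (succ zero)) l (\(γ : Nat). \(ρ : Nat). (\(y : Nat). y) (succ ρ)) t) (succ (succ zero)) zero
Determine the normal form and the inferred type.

resulting normal form:
  succ (succ zero)
type:
  Nat
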